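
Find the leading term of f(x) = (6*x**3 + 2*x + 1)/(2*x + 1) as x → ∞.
3*x**2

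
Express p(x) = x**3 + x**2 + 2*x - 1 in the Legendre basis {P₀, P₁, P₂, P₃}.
(-2/3)P₀ + (13/5)P₁ + (2/3)P₂ + (2/5)P₃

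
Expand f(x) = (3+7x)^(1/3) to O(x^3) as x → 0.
3**(1/3) + 7*3**(1/3)*x/9 - 49*3**(1/3)*x**2/81 + O(x**3)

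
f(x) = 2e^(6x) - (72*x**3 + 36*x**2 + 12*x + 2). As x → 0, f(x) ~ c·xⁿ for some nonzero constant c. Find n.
4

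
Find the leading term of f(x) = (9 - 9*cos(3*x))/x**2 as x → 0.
81/2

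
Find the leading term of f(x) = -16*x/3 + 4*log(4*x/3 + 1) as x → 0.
-32*x**2/9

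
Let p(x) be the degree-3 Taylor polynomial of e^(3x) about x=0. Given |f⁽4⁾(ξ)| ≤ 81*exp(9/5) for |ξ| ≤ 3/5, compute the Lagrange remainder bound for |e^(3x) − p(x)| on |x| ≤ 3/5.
2187*exp(9/5)/5000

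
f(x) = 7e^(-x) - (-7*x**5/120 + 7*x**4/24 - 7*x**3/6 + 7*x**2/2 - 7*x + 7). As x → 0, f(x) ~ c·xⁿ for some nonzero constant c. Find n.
6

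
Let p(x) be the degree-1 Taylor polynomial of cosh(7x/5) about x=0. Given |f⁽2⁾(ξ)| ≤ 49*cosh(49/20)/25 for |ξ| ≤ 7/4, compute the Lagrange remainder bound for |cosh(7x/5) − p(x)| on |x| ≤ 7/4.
2401*cosh(49/20)/800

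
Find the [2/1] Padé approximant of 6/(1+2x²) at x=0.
6 - 12*x**2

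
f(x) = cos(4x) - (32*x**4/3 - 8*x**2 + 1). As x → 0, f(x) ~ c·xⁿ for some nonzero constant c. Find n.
6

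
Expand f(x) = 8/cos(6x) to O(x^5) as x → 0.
8 + 144*x**2 + 2160*x**4 + O(x**5)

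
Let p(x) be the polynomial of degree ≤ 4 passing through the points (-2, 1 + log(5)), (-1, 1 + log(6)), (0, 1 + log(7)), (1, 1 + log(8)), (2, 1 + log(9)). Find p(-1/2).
1 + log(3**(33/64)*5**(123/128)*7**(45/64)/5)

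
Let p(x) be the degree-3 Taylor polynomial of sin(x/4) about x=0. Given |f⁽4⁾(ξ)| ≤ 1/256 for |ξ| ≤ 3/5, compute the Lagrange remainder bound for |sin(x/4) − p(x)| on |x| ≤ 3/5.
27/1280000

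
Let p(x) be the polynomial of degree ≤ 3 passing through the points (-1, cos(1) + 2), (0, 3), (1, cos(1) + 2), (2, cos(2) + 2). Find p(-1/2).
cos(2)/16 + 47/16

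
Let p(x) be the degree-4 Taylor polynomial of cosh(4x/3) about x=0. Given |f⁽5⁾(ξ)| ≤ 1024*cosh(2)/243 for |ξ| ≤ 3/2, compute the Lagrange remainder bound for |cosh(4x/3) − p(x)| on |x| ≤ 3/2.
4*cosh(2)/15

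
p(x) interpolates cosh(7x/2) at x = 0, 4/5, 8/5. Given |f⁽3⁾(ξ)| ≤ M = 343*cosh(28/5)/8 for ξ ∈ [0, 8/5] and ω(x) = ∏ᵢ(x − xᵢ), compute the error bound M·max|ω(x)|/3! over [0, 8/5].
2744*sqrt(3)*cosh(28/5)/3375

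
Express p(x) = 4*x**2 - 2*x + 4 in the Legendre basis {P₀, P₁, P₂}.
(16/3)P₀ + (-2)P₁ + (8/3)P₂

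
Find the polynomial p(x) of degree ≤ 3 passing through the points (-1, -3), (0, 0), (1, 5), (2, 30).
3*x**3 + x**2 + x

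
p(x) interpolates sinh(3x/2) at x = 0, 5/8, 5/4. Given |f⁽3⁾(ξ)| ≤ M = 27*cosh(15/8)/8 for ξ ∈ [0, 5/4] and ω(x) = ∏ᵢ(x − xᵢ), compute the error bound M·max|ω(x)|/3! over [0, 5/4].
125*sqrt(3)*cosh(15/8)/4096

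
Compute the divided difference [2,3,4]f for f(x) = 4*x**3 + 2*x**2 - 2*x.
38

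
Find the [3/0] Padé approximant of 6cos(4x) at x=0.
6 - 48*x**2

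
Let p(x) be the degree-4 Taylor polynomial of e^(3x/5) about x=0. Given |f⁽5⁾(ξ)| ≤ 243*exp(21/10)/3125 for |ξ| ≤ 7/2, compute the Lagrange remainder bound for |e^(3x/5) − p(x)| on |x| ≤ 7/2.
1361367*exp(21/10)/4000000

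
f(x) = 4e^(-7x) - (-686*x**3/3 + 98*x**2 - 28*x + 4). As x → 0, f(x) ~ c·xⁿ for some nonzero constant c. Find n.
4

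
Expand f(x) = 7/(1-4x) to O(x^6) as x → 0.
7 + 28*x + 112*x**2 + 448*x**3 + 1792*x**4 + 7168*x**5 + O(x**6)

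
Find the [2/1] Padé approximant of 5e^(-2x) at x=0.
(10*x**2/3 - 20*x/3 + 5)/(2*x/3 + 1)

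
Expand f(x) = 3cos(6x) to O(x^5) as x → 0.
3 - 54*x**2 + 162*x**4 + O(x**5)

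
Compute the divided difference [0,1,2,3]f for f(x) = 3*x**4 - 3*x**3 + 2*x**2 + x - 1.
15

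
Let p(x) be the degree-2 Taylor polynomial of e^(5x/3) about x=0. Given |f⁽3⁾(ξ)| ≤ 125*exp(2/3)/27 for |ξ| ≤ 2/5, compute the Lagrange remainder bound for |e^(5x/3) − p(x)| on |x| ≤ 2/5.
4*exp(2/3)/81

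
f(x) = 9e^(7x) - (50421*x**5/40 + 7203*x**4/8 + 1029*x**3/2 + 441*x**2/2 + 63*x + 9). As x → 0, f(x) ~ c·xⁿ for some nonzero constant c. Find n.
6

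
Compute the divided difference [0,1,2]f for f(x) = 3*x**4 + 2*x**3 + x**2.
28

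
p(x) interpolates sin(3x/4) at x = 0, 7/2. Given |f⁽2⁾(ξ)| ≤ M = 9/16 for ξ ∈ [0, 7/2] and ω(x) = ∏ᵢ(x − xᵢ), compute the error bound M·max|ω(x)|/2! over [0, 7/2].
441/512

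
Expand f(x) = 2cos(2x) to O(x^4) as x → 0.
2 - 4*x**2 + O(x**4)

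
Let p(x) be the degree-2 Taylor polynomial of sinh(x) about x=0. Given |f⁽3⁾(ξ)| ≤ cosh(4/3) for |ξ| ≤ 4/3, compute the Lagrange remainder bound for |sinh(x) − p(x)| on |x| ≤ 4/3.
32*cosh(4/3)/81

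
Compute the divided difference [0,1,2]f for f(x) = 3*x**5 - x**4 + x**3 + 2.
41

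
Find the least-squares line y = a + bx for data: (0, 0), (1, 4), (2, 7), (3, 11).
a = 1/10, b = 18/5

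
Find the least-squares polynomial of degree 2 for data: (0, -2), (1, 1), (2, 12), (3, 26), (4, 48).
-15/7 + (11/14)x + (41/14)x²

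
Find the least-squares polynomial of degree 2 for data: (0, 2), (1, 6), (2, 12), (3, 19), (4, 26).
9/5 + (41/10)x + (1/2)x²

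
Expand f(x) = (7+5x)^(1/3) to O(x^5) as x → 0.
7**(1/3) + 5*7**(1/3)*x/21 - 25*7**(1/3)*x**2/441 + 625*7**(1/3)*x**3/27783 - 6250*7**(1/3)*x**4/583443 + O(x**5)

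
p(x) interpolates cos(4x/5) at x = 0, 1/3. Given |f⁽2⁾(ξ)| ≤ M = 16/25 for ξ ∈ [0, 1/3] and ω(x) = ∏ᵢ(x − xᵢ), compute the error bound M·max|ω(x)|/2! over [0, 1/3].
2/225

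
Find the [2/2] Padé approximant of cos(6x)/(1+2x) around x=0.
(-99*x**2/7 - 3*x/7 + 1)/(3*x**2 + 11*x/7 + 1)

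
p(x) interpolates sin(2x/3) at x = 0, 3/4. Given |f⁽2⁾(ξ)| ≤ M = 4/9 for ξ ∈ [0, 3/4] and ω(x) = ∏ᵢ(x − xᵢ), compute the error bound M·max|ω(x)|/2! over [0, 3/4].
1/32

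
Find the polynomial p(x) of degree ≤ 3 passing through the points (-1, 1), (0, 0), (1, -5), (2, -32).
-3*x**3 - 2*x**2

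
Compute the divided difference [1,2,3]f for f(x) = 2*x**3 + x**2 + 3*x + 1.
13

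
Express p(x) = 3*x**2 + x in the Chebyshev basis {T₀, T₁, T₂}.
(3/2)T₀ + T₁ + (3/2)T₂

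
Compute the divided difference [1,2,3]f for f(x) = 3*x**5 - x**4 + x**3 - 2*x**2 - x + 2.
249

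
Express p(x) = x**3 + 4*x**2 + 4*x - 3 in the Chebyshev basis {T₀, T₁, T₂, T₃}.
-T₀ + (19/4)T₁ + (2)T₂ + (1/4)T₃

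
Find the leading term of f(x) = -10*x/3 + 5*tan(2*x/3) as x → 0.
40*x**3/81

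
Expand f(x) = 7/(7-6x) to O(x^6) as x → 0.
1 + 6*x/7 + 36*x**2/49 + 216*x**3/343 + 1296*x**4/2401 + 7776*x**5/16807 + O(x**6)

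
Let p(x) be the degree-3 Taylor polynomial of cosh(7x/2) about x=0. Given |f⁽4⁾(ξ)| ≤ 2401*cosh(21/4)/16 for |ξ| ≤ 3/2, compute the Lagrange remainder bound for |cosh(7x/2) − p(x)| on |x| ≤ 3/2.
64827*cosh(21/4)/2048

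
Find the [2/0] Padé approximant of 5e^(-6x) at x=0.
90*x**2 - 30*x + 5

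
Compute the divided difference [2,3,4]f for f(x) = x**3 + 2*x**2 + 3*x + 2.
11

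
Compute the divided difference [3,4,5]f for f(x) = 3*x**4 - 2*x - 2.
291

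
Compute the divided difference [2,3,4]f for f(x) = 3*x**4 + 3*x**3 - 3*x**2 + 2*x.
189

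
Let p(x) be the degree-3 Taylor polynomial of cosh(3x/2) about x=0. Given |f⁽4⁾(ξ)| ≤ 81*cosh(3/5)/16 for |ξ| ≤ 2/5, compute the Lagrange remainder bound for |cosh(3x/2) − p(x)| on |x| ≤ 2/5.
27*cosh(3/5)/5000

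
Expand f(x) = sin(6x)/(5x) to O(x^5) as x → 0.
6/5 - 36*x**2/5 + 324*x**4/25 + O(x**5)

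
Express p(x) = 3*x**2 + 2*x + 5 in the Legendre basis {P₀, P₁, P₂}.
(6)P₀ + (2)P₁ + (2)P₂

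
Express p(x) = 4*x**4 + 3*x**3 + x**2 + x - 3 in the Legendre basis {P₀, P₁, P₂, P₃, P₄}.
(-28/15)P₀ + (14/5)P₁ + (62/21)P₂ + (6/5)P₃ + (32/35)P₄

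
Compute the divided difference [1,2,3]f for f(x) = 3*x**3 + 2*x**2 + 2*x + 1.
20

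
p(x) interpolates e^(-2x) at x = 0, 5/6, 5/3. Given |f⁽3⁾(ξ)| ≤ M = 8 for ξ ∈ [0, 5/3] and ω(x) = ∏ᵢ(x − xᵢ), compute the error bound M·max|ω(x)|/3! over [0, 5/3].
125*sqrt(3)/729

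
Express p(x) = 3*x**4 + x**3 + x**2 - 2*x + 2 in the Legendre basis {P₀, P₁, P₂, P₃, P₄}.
(44/15)P₀ + (-7/5)P₁ + (50/21)P₂ + (2/5)P₃ + (24/35)P₄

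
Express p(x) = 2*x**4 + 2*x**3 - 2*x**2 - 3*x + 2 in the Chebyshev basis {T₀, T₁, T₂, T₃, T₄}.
(7/4)T₀ + (-3/2)T₁ + (1/2)T₃ + (1/4)T₄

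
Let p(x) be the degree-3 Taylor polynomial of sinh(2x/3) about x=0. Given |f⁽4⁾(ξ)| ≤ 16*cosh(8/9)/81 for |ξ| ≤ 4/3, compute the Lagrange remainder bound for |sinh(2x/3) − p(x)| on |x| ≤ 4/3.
512*cosh(8/9)/19683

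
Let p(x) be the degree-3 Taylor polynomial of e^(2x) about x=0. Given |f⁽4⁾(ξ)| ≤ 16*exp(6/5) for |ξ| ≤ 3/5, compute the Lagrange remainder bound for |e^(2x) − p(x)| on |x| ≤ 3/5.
54*exp(6/5)/625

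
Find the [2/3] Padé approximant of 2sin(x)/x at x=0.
(2 - 7*x**2/30)/(x**2/20 + 1)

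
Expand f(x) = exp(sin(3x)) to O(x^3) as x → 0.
1 + 3*x + 9*x**2/2 + O(x**3)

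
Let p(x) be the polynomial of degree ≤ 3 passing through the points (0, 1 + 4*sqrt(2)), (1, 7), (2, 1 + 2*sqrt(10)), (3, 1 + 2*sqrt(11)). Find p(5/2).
-7/8 + sqrt(2)/4 + 5*sqrt(11)/8 + 15*sqrt(10)/8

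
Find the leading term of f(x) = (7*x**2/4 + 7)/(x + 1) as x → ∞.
7*x/4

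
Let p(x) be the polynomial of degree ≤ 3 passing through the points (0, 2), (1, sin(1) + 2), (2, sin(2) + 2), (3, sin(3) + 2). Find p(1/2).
-5*sin(2)/16 + sin(3)/16 + 15*sin(1)/16 + 2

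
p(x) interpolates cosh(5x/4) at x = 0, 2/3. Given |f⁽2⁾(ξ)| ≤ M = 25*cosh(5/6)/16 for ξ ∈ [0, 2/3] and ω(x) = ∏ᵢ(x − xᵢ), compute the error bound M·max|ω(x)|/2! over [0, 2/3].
25*cosh(5/6)/288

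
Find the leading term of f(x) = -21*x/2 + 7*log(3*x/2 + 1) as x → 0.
-63*x**2/8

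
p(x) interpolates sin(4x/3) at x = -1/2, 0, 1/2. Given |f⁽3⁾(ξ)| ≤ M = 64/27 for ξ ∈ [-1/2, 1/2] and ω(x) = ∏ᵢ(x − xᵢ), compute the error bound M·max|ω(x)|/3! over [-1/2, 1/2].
8*sqrt(3)/729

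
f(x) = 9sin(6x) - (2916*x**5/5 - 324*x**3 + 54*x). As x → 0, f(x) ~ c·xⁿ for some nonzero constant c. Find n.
7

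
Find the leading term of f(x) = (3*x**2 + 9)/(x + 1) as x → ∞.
3*x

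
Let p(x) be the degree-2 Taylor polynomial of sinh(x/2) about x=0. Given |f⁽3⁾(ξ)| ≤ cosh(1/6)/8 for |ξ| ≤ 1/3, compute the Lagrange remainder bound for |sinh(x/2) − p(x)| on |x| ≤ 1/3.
cosh(1/6)/1296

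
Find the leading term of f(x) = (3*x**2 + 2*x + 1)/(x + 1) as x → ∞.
3*x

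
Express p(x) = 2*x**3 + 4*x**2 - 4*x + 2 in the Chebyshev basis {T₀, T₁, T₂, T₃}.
(4)T₀ + (-5/2)T₁ + (2)T₂ + (1/2)T₃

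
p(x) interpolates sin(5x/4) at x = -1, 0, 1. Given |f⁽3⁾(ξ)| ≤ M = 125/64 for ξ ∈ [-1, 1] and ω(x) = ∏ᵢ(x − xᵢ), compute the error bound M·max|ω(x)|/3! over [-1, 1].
125*sqrt(3)/1728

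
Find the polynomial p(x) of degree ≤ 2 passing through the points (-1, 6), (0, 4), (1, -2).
-2*x**2 - 4*x + 4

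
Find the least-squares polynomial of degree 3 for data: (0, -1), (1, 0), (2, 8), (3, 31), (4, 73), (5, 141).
-59/63 + (-242/189)x + (247/252)x² + (107/108)x³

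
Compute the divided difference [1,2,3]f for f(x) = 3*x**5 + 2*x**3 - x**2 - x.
281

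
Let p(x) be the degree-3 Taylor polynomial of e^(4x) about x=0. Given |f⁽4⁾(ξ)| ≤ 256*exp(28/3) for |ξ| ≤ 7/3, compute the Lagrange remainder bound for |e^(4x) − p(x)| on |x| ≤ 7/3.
76832*exp(28/3)/243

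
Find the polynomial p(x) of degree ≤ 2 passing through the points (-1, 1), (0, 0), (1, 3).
2*x**2 + x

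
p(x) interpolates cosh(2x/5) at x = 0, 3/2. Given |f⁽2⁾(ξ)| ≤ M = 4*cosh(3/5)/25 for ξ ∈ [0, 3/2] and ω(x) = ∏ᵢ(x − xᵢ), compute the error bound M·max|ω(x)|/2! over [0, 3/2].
9*cosh(3/5)/200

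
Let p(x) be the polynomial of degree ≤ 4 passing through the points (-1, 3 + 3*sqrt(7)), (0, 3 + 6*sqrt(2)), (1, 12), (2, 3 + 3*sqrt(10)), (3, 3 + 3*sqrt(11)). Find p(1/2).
-15*sqrt(10)/32 - 15*sqrt(7)/128 + 9*sqrt(11)/128 + 45*sqrt(2)/16 + 597/64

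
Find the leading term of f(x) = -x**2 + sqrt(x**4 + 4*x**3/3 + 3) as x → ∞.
2*x/3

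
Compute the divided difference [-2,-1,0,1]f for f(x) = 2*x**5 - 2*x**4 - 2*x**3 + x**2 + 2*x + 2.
12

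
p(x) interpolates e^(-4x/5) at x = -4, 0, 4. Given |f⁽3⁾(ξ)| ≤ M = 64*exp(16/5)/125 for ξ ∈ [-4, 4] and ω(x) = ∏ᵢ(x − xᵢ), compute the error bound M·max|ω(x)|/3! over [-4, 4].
4096*sqrt(3)*exp(16/5)/3375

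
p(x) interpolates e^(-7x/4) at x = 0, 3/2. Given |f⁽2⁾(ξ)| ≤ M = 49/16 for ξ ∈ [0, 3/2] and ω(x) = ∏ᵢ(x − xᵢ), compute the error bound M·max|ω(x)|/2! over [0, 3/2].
441/512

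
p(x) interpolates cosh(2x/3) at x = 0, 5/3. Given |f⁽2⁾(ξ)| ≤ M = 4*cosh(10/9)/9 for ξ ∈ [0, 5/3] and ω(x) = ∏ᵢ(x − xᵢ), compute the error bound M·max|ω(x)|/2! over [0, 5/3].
25*cosh(10/9)/162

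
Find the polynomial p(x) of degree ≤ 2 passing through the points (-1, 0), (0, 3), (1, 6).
3*x + 3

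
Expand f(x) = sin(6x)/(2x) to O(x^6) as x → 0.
3 - 18*x**2 + 162*x**4/5 + O(x**6)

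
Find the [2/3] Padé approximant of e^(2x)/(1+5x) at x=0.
(106*x**2/305 + 309*x/305 + 1)/(1468*x**3/915 - 1407*x**2/305 + 1224*x/305 + 1)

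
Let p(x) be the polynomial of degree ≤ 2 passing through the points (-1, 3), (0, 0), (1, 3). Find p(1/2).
3/4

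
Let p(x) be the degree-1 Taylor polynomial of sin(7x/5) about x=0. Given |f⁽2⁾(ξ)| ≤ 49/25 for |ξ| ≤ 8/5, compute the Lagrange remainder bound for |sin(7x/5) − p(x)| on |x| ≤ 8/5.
1568/625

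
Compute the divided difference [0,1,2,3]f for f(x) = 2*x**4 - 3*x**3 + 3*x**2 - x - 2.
9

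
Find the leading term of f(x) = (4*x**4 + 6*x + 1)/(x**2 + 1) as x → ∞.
4*x**2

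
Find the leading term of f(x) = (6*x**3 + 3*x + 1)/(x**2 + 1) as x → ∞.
6*x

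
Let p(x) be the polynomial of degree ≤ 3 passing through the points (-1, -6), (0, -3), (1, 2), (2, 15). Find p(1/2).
-9/8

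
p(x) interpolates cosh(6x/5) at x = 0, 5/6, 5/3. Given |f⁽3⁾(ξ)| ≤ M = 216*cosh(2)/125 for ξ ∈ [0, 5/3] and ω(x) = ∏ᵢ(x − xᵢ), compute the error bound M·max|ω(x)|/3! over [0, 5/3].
sqrt(3)*cosh(2)/27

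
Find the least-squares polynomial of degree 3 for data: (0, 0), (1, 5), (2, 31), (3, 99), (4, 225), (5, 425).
25/126 + (-1171/756)x + (355/126)x² + (313/108)x³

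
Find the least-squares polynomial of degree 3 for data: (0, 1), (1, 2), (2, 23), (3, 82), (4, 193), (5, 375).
1 + (-53/14)x + (55/28)x² + (11/4)x³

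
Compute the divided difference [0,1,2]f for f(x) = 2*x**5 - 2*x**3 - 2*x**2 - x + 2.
22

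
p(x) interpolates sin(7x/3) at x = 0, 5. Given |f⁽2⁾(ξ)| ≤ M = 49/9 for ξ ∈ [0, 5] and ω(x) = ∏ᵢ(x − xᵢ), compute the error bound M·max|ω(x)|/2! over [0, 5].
1225/72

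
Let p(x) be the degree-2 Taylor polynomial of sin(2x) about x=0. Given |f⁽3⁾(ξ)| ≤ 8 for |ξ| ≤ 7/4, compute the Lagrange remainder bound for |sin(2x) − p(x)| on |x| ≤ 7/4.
343/48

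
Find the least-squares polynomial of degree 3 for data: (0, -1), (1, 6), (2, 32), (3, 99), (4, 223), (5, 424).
-8/9 + (472/189)x + (107/126)x² + (169/54)x³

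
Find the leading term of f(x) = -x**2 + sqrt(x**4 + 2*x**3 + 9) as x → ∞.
x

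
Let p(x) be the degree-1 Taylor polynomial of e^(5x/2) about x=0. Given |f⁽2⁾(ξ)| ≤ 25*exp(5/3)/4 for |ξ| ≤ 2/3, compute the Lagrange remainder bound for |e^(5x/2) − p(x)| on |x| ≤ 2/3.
25*exp(5/3)/18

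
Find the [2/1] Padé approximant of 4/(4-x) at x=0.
1/(1 - x/4)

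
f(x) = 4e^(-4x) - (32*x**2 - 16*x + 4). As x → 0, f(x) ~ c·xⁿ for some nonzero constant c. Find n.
3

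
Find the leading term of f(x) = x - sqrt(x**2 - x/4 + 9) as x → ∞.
1/8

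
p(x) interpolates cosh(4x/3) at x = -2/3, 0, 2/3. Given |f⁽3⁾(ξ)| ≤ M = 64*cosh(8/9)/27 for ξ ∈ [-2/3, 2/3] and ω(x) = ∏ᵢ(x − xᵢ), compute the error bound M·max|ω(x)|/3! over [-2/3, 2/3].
512*sqrt(3)*cosh(8/9)/19683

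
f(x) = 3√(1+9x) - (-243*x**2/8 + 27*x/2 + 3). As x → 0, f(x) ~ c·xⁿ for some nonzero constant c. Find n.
3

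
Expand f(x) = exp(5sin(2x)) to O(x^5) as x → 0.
1 + 10*x + 50*x**2 + 160*x**3 + 350*x**4 + O(x**5)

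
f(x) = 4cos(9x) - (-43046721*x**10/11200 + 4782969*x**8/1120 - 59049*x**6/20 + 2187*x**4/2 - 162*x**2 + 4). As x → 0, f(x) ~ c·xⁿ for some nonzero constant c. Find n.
12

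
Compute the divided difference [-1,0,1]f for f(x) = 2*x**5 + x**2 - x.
1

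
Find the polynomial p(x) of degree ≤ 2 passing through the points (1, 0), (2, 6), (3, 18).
3*x**2 - 3*x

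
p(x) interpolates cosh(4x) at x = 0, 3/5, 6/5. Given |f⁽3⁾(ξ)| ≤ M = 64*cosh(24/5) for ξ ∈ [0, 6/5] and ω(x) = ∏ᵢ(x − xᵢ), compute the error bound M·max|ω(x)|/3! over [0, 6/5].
64*sqrt(3)*cosh(24/5)/125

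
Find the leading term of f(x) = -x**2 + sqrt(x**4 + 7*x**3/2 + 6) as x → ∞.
7*x/4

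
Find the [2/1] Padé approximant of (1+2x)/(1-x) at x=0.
(2*x + 1)/(1 - x)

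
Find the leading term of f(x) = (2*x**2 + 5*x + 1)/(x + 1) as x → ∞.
2*x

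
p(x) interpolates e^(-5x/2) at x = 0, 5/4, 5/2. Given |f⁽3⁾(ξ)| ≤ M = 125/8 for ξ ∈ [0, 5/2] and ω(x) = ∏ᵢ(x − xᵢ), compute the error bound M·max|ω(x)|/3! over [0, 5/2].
15625*sqrt(3)/13824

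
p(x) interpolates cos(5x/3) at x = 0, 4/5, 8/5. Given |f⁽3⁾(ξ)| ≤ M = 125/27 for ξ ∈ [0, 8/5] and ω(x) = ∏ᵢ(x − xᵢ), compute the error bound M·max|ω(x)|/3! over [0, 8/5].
64*sqrt(3)/729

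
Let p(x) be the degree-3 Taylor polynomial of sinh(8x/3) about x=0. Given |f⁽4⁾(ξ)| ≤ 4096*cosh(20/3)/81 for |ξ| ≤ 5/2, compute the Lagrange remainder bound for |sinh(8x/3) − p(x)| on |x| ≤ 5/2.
20000*cosh(20/3)/243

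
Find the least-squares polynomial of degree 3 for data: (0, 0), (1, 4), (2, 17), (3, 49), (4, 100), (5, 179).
1/9 + (-109/378)x + (709/252)x² + (95/108)x³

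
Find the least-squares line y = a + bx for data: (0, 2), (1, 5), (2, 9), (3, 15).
a = 13/10, b = 43/10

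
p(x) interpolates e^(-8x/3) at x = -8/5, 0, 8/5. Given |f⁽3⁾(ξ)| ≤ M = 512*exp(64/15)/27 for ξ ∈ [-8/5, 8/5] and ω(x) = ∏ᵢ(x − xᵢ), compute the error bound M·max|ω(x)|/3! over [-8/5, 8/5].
262144*sqrt(3)*exp(64/15)/91125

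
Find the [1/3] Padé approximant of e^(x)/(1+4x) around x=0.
(15*x/44 + 1)/(169*x**3/264 - 109*x**2/44 + 147*x/44 + 1)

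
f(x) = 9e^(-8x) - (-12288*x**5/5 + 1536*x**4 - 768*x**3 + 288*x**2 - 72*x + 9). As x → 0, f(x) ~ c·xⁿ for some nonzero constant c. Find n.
6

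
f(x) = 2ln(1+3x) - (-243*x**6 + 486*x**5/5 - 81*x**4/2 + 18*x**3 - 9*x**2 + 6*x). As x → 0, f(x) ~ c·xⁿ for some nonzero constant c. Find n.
7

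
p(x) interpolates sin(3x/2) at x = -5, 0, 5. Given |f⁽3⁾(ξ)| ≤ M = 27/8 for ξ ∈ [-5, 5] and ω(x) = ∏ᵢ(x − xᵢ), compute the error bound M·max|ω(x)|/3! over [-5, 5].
125*sqrt(3)/8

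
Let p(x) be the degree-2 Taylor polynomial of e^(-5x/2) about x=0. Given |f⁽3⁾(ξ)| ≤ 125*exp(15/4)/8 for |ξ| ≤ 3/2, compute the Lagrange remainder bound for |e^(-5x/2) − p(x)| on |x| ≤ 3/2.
1125*exp(15/4)/128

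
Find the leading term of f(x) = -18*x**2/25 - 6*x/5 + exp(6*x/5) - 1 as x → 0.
36*x**3/125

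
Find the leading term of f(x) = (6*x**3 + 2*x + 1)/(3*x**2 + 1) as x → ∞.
2*x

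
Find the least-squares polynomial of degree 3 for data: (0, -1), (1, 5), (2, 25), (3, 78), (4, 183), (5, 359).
-1 + (16/3)x + (-5/2)x² + (19/6)x³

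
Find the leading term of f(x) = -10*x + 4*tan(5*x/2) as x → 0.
125*x**3/6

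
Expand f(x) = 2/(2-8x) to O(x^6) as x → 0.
1 + 4*x + 16*x**2 + 64*x**3 + 256*x**4 + 1024*x**5 + O(x**6)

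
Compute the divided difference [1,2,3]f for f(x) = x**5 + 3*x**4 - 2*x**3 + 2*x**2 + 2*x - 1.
155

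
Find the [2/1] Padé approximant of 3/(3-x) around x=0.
1/(1 - x/3)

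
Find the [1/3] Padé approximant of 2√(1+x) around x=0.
(7*x/4 + 2)/(x**3/64 - x**2/16 + 3*x/8 + 1)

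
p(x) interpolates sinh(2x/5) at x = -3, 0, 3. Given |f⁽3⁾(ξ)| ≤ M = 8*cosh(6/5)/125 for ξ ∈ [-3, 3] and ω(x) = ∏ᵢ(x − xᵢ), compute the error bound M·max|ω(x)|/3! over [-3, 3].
8*sqrt(3)*cosh(6/5)/125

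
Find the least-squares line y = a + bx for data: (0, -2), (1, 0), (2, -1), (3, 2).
a = -19/10, b = 11/10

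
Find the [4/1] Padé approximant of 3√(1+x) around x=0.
(9*x**4/640 - 3*x**3/40 + 27*x**2/40 + 18*x/5 + 3)/(7*x/10 + 1)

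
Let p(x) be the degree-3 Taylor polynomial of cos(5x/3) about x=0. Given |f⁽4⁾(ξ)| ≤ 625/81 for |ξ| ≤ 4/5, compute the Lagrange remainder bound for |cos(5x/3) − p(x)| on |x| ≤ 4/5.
32/243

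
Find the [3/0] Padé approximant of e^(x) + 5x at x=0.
x**3/6 + x**2/2 + 6*x + 1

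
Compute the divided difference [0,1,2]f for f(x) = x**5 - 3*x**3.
6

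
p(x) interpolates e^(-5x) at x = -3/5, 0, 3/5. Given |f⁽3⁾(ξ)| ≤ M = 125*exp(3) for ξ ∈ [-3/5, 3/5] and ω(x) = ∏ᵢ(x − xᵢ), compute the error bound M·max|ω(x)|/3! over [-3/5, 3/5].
sqrt(3)*exp(3)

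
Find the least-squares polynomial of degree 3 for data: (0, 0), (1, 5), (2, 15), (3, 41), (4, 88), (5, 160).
17/63 + (823/378)x + (23/36)x² + (115/108)x³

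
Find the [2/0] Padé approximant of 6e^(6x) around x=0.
108*x**2 + 36*x + 6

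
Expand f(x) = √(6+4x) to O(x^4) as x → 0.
sqrt(6) + sqrt(6)*x/3 - sqrt(6)*x**2/18 + sqrt(6)*x**3/54 + O(x**4)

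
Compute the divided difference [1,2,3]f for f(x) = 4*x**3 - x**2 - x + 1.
23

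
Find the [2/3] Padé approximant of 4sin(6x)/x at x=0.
(24 - 504*x**2/5)/(9*x**2/5 + 1)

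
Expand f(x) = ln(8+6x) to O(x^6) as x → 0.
log(8) + 3*x/4 - 9*x**2/32 + 9*x**3/64 - 81*x**4/1024 + 243*x**5/5120 + O(x**6)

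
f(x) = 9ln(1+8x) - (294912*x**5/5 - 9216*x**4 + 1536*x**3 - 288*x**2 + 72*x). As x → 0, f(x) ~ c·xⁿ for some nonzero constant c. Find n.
6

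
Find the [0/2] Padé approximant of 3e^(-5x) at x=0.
3/(25*x**2/2 + 5*x + 1)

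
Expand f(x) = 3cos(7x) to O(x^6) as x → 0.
3 - 147*x**2/2 + 2401*x**4/8 + O(x**6)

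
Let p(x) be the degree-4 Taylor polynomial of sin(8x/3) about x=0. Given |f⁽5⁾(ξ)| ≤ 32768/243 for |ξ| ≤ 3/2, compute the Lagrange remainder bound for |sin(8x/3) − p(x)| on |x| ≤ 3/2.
128/15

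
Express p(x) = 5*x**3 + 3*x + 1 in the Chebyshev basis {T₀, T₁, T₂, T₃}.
T₀ + (27/4)T₁ + (5/4)T₃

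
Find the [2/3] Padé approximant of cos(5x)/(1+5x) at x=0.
(1 - 125*x**2/12)/(125*x**3/12 + 25*x**2/12 + 5*x + 1)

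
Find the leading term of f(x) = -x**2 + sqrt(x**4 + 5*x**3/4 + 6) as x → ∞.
5*x/8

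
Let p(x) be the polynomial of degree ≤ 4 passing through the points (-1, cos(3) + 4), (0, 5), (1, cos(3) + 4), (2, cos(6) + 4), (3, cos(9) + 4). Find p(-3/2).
693*cos(3)/128 - 45*cos(6)/32 + 35*cos(9)/128 + 23/32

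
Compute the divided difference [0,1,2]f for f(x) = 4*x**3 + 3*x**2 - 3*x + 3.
15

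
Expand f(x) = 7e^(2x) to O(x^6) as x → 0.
7 + 14*x + 14*x**2 + 28*x**3/3 + 14*x**4/3 + 28*x**5/15 + O(x**6)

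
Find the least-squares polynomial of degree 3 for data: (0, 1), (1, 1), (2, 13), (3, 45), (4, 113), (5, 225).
59/63 + (-208/189)x + (-4/9)x² + (52/27)x³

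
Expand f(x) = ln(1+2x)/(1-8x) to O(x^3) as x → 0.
2*x + 14*x**2 + O(x**3)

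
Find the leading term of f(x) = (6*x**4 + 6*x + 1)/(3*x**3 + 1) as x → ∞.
2*x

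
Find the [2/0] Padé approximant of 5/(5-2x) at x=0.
4*x**2/25 + 2*x/5 + 1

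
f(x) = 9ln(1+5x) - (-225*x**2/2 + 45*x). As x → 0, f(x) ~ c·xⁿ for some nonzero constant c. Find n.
3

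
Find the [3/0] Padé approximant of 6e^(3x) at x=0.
27*x**3 + 27*x**2 + 18*x + 6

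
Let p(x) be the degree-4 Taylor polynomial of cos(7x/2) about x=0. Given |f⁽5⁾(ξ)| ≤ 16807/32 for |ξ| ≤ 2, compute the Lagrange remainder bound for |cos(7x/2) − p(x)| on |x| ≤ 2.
16807/120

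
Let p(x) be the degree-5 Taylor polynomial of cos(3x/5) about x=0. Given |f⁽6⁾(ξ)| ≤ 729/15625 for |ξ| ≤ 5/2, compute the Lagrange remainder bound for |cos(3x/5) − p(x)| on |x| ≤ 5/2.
81/5120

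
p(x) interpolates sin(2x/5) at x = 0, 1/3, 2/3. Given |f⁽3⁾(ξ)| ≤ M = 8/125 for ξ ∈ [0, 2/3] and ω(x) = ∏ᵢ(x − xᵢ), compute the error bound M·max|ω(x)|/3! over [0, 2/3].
8*sqrt(3)/91125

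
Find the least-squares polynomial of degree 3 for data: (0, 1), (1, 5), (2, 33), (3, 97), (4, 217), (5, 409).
17/21 + (-4/9)x + (53/21)x² + (25/9)x³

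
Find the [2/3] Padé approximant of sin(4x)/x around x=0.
(4 - 112*x**2/15)/(4*x**2/5 + 1)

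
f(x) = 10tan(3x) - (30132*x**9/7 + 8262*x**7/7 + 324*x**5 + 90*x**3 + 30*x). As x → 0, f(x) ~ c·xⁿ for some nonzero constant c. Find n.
11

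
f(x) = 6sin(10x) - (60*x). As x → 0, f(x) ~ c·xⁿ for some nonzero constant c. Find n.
3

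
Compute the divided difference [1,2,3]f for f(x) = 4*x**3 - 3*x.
24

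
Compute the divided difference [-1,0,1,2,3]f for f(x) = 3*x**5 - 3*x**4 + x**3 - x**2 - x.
12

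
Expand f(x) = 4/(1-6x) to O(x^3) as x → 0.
4 + 24*x + 144*x**2 + O(x**3)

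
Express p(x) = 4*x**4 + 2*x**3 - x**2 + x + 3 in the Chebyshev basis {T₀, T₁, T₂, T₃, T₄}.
(4)T₀ + (5/2)T₁ + (3/2)T₂ + (1/2)T₃ + (1/2)T₄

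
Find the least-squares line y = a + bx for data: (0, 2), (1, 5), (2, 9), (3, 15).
a = 13/10, b = 43/10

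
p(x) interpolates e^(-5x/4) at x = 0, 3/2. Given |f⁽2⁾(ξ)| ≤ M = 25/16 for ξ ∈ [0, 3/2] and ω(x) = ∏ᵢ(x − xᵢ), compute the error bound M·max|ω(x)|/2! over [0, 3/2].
225/512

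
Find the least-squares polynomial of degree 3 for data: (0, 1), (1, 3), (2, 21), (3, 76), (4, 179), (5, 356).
58/63 + (-26/189)x + (-185/252)x² + (323/108)x³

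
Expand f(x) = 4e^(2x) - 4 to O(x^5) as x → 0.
8*x + 8*x**2 + 16*x**3/3 + 8*x**4/3 + O(x**5)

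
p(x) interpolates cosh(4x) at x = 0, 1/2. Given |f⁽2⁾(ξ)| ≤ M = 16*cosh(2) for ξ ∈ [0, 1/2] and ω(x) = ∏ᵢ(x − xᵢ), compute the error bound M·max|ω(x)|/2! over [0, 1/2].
cosh(2)/2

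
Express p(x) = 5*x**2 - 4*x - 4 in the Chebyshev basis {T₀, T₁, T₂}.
(-3/2)T₀ + (-4)T₁ + (5/2)T₂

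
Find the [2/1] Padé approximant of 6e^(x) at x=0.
(x**2 + 4*x + 6)/(1 - x/3)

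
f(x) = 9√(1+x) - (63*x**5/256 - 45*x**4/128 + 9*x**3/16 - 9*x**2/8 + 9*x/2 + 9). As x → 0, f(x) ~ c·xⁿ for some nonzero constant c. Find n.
6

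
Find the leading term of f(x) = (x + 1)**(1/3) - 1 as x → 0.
x/3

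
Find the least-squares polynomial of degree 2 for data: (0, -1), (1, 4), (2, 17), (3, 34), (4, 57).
-9/7 + (111/35)x + (20/7)x²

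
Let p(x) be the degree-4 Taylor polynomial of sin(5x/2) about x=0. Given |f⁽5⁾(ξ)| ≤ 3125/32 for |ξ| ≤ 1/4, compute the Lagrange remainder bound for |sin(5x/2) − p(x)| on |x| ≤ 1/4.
625/786432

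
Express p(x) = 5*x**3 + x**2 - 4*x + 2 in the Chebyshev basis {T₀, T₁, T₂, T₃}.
(5/2)T₀ + (-1/4)T₁ + (1/2)T₂ + (5/4)T₃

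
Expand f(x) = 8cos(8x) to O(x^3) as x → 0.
8 - 256*x**2 + O(x**3)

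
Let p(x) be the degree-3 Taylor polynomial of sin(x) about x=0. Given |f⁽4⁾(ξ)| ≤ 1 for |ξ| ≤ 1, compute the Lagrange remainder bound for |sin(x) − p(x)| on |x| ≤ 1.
1/24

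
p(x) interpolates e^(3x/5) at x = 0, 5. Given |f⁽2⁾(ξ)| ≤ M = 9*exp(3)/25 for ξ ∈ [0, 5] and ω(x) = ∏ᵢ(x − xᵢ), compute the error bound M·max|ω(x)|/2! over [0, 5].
9*exp(3)/8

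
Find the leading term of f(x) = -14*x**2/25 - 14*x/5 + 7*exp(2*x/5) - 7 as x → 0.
28*x**3/375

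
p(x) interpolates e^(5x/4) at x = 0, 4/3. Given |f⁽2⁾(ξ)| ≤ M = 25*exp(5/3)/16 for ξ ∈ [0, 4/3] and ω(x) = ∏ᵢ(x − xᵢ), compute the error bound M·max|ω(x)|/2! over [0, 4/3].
25*exp(5/3)/72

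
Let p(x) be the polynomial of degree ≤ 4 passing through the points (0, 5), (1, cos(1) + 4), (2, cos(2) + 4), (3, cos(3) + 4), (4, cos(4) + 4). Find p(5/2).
15*cos(3)/32 + 45*cos(2)/64 - 5*cos(1)/32 - 5*cos(4)/128 + 515/128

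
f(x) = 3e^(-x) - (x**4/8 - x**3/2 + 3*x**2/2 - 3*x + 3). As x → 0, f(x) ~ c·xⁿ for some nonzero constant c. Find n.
5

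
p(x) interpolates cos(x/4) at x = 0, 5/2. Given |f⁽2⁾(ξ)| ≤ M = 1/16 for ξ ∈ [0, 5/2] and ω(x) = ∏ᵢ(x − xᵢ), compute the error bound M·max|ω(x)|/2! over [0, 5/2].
25/512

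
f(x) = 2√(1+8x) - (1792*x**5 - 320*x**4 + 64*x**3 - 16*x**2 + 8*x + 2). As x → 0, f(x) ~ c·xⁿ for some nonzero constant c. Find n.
6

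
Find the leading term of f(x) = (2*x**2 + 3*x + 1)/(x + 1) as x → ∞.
2*x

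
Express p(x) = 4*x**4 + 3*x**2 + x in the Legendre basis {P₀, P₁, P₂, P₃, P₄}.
(9/5)P₀ + P₁ + (30/7)P₂ + (32/35)P₄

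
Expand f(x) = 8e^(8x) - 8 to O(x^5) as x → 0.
64*x + 256*x**2 + 2048*x**3/3 + 4096*x**4/3 + O(x**5)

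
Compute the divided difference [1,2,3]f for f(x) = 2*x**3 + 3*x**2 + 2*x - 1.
15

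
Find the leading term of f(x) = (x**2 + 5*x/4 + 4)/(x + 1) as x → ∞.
x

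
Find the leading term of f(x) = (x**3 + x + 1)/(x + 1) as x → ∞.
x**2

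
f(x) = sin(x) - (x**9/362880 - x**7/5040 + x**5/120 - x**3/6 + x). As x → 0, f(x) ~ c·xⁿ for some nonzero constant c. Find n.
11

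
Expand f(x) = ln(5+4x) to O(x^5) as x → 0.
log(5) + 4*x/5 - 8*x**2/25 + 64*x**3/375 - 64*x**4/625 + O(x**5)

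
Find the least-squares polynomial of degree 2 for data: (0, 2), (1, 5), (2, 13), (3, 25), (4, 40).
9/5 + (8/5)x + (2)x²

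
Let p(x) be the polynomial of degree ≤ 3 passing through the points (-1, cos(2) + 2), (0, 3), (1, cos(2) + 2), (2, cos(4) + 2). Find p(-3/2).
7*cos(2)/2 - 3/16 - 5*cos(4)/16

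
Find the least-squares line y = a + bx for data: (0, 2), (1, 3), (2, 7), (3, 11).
a = 11/10, b = 31/10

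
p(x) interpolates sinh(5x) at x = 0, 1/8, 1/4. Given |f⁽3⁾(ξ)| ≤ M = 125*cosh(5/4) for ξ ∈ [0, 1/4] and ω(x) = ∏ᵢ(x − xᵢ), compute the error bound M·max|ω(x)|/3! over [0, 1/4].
125*sqrt(3)*cosh(5/4)/13824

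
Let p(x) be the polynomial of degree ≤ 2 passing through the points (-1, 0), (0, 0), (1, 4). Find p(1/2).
3/2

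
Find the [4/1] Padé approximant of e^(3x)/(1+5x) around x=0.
(414909*x**4/109880 + 60633*x**3/13735 + 123939*x**2/27470 + 41124*x/13735 + 1)/(68594*x/13735 + 1)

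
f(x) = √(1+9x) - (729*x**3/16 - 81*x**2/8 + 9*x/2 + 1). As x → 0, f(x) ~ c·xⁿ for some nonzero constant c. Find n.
4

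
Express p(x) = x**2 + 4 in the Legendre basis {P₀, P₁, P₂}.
(13/3)P₀ + (2/3)P₂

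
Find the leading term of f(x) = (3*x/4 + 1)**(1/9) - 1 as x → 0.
x/12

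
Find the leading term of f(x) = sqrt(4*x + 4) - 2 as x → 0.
x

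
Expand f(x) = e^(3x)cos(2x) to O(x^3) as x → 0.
1 + 3*x + 5*x**2/2 + O(x**3)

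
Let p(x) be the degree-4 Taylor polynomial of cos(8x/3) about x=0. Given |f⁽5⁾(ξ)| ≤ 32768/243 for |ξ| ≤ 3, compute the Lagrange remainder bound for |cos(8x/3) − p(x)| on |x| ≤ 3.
4096/15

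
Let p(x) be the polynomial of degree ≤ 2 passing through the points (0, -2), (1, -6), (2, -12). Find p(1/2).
-15/4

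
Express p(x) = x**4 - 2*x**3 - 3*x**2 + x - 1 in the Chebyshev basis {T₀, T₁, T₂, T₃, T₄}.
(-17/8)T₀ + (-1/2)T₁ - T₂ + (-1/2)T₃ + (1/8)T₄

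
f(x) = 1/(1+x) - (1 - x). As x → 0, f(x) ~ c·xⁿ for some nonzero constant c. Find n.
2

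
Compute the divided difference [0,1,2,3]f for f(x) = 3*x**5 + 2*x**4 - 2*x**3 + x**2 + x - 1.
85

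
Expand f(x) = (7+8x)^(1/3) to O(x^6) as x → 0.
7**(1/3) + 8*7**(1/3)*x/21 - 64*7**(1/3)*x**2/441 + 2560*7**(1/3)*x**3/27783 - 40960*7**(1/3)*x**4/583443 + 720896*7**(1/3)*x**5/12252303 + O(x**6)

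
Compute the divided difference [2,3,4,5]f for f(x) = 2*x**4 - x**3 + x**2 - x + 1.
27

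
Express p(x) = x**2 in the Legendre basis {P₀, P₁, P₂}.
(1/3)P₀ + (2/3)P₂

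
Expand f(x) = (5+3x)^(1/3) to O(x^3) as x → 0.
5**(1/3) + 5**(1/3)*x/5 - 5**(1/3)*x**2/25 + O(x**3)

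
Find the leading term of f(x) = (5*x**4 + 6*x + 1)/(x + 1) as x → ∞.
5*x**3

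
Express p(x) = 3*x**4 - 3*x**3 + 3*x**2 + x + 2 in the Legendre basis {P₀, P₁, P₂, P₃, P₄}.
(18/5)P₀ + (-4/5)P₁ + (26/7)P₂ + (-6/5)P₃ + (24/35)P₄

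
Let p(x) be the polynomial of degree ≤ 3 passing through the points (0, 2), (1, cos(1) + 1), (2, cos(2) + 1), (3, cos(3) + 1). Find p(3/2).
9*cos(2)/16 - cos(3)/16 + 9*cos(1)/16 + 15/16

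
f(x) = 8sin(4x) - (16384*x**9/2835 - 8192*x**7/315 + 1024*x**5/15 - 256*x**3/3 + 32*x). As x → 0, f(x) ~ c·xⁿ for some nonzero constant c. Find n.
11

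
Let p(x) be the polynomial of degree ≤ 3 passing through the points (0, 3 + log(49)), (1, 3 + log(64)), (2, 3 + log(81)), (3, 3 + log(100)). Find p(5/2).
3 + log(27*5**(5/8)*6**(3/4)*7**(1/8)/4)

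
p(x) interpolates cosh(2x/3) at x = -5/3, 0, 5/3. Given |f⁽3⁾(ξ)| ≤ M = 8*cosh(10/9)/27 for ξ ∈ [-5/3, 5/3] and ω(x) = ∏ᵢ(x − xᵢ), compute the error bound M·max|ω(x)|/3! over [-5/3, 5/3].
1000*sqrt(3)*cosh(10/9)/19683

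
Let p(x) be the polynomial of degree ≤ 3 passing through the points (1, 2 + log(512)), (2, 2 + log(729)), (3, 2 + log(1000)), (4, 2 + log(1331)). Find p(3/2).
2 + log(486*11**(3/16)*2**(7/8)*3**(5/8)*5**(1/16)/5)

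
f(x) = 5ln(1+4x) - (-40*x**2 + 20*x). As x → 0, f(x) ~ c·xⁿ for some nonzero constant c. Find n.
3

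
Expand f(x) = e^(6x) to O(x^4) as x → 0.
1 + 6*x + 18*x**2 + 36*x**3 + O(x**4)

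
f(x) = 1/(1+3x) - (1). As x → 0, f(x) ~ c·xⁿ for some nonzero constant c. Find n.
1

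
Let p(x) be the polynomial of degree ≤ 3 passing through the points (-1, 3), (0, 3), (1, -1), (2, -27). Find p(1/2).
21/8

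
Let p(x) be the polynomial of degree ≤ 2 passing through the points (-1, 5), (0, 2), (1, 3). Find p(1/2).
2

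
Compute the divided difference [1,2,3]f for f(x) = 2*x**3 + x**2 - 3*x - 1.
13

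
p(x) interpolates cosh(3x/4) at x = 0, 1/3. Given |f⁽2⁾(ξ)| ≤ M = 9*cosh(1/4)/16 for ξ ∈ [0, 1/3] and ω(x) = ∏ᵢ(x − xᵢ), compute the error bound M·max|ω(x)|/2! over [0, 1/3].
cosh(1/4)/128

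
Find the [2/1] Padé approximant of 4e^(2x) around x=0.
(8*x**2/3 + 16*x/3 + 4)/(1 - 2*x/3)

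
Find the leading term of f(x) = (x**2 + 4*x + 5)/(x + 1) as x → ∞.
x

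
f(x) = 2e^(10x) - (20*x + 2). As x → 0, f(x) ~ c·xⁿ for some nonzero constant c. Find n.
2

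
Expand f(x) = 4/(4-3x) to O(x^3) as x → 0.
1 + 3*x/4 + 9*x**2/16 + O(x**3)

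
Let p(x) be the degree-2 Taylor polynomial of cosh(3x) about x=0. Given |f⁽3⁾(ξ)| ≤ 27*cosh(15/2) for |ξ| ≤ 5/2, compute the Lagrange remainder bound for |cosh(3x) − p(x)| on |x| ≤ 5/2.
1125*cosh(15/2)/16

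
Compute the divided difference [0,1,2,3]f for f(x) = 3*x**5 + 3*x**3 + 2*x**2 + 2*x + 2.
78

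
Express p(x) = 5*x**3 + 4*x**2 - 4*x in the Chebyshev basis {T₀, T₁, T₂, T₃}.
(2)T₀ + (-1/4)T₁ + (2)T₂ + (5/4)T₃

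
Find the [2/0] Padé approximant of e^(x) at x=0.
x**2/2 + x + 1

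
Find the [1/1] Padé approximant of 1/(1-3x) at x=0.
1/(1 - 3*x)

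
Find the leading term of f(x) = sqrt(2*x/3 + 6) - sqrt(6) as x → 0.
sqrt(6)*x/18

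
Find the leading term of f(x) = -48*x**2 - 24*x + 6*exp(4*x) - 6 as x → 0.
64*x**3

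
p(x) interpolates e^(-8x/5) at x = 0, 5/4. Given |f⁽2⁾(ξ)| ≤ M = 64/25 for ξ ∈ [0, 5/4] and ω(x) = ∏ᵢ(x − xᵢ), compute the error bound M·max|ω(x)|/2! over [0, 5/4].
1/2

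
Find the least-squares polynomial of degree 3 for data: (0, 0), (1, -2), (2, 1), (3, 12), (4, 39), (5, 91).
-29/126 + (-13/108)x + (-523/252)x² + (31/27)x³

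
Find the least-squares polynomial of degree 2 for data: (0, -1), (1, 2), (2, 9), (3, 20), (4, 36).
-32/35 + (22/35)x + (15/7)x²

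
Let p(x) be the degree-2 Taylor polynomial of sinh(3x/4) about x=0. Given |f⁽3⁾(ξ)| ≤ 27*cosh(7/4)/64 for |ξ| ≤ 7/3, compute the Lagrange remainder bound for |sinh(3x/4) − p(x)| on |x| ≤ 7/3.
343*cosh(7/4)/384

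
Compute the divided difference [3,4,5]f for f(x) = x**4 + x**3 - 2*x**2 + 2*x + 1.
107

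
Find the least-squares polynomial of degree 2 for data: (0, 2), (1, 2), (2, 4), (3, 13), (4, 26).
81/35 + (-247/70)x + (33/14)x²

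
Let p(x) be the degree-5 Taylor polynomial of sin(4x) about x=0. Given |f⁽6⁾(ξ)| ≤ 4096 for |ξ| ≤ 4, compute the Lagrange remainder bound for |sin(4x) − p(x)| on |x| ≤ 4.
1048576/45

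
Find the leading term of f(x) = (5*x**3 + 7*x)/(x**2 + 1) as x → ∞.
5*x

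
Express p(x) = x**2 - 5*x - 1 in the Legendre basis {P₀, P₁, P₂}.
(-2/3)P₀ + (-5)P₁ + (2/3)P₂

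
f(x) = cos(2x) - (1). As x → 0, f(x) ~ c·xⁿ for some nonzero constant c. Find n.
2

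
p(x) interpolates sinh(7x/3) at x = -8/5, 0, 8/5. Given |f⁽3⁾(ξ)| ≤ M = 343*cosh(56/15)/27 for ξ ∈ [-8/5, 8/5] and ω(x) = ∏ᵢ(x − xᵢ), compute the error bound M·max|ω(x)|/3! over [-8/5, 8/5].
175616*sqrt(3)*cosh(56/15)/91125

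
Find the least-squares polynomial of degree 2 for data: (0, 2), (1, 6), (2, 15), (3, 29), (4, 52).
82/35 + (1/70)x + (43/14)x²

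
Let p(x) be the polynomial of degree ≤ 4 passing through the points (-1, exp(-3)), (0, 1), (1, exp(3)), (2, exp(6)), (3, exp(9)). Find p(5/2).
(-70*exp(6) - 5 + 28*exp(3) + 140*exp(9) + 35*exp(12))*exp(-3)/128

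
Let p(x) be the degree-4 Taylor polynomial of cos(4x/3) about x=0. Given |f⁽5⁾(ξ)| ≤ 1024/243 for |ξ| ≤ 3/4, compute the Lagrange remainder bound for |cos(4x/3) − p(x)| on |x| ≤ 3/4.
1/120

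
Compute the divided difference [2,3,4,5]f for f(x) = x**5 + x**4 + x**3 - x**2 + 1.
140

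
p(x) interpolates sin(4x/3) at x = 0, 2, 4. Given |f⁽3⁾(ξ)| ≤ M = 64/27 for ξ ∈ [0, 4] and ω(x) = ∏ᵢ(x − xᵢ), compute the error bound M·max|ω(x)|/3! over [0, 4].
512*sqrt(3)/729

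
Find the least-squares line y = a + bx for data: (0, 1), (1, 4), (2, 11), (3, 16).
a = 1/5, b = 26/5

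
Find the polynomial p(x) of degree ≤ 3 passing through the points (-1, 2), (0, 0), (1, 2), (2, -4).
-2*x**3 + 2*x**2 + 2*x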